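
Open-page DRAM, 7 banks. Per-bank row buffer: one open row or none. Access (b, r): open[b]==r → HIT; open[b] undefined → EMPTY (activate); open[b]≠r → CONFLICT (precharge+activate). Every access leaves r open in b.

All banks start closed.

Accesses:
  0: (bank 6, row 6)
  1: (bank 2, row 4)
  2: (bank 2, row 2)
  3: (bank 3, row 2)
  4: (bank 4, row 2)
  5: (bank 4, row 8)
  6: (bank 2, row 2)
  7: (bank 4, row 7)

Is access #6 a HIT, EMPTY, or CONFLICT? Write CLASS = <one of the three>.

#0 (6,6) E
#1 (2,4) E
#2 (2,2) C  (was 4)
#3 (3,2) E
#4 (4,2) E
#5 (4,8) C  (was 2)
#6 (2,2) H  (was 2)
#7 (4,7) C  (was 8)

CLASS = HIT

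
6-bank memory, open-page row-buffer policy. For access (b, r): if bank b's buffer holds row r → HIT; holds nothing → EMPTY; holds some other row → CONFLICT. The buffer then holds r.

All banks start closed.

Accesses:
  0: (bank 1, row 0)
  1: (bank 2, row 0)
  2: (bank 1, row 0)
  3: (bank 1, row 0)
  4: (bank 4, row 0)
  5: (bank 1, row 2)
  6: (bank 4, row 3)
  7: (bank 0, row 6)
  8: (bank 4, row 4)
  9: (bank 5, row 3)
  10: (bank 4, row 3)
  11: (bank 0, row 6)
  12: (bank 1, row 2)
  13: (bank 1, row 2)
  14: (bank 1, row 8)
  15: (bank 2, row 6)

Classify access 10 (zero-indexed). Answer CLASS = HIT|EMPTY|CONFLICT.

#0 (1,0) E
#1 (2,0) E
#2 (1,0) H  (was 0)
#3 (1,0) H  (was 0)
#4 (4,0) E
#5 (1,2) C  (was 0)
#6 (4,3) C  (was 0)
#7 (0,6) E
#8 (4,4) C  (was 3)
#9 (5,3) E
#10 (4,3) C  (was 4)
#11 (0,6) H  (was 6)
#12 (1,2) H  (was 2)
#13 (1,2) H  (was 2)
#14 (1,8) C  (was 2)
#15 (2,6) C  (was 0)

CLASS = CONFLICT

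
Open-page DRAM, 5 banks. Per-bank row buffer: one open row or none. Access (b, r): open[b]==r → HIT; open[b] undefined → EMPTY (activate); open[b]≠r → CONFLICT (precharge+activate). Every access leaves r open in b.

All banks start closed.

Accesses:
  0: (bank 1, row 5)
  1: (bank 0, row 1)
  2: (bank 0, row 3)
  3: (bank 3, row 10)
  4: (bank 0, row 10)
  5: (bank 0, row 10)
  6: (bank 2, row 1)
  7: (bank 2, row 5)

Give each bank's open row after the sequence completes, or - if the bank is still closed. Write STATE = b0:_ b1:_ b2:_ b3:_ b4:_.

  [0] b1 r5: no row ⇒ E
  [1] b0 r1: no row ⇒ E
  [2] b0 r3: had r1 ⇒ C
  [3] b3 r10: no row ⇒ E
  [4] b0 r10: had r3 ⇒ C
  [5] b0 r10: had r10 ⇒ H
  [6] b2 r1: no row ⇒ E
  [7] b2 r5: had r1 ⇒ C

STATE = b0:10 b1:5 b2:5 b3:10 b4:-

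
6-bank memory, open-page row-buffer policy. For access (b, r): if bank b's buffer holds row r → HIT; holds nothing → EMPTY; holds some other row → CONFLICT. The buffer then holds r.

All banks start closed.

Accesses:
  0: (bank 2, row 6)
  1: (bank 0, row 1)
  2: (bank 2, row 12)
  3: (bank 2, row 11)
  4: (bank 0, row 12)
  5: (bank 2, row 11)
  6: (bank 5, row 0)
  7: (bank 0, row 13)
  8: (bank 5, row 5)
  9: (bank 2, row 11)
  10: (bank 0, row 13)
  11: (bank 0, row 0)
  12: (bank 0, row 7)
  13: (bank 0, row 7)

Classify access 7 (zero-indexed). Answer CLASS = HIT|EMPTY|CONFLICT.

CLASS = CONFLICT

step 0: bank2 None->6 [EMPTY]
step 1: bank0 None->1 [EMPTY]
step 2: bank2 6->12 [CONFLICT]
step 3: bank2 12->11 [CONFLICT]
step 4: bank0 1->12 [CONFLICT]
step 5: bank2 11->11 [HIT]
step 6: bank5 None->0 [EMPTY]
step 7: bank0 12->13 [CONFLICT]
step 8: bank5 0->5 [CONFLICT]
step 9: bank2 11->11 [HIT]
step 10: bank0 13->13 [HIT]
step 11: bank0 13->0 [CONFLICT]
step 12: bank0 0->7 [CONFLICT]
step 13: bank0 7->7 [HIT]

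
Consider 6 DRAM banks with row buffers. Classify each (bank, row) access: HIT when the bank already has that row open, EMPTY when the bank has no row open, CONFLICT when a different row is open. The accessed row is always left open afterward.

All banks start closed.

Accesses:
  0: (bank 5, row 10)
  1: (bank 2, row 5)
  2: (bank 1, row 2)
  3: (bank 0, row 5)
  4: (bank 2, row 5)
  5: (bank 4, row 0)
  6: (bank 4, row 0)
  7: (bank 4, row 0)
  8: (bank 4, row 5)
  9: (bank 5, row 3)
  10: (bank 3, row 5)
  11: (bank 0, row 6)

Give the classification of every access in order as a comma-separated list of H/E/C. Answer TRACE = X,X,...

0: bank 5 row 10 — prev None → EMPTY
1: bank 2 row 5 — prev None → EMPTY
2: bank 1 row 2 — prev None → EMPTY
3: bank 0 row 5 — prev None → EMPTY
4: bank 2 row 5 — prev 5 → HIT
5: bank 4 row 0 — prev None → EMPTY
6: bank 4 row 0 — prev 0 → HIT
7: bank 4 row 0 — prev 0 → HIT
8: bank 4 row 5 — prev 0 → CONFLICT
9: bank 5 row 3 — prev 10 → CONFLICT
10: bank 3 row 5 — prev None → EMPTY
11: bank 0 row 6 — prev 5 → CONFLICT

TRACE = E,E,E,E,H,E,H,H,C,C,E,C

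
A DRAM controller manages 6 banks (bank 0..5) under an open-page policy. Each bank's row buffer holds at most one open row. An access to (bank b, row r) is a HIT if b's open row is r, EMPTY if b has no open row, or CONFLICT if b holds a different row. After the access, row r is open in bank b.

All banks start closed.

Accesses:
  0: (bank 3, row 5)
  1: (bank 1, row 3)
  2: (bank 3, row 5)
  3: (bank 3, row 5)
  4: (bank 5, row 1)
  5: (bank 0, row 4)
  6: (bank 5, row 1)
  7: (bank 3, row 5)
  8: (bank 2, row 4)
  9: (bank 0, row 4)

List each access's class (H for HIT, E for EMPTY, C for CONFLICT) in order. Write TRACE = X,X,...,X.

#0 (3,5) E
#1 (1,3) E
#2 (3,5) H  (was 5)
#3 (3,5) H  (was 5)
#4 (5,1) E
#5 (0,4) E
#6 (5,1) H  (was 1)
#7 (3,5) H  (was 5)
#8 (2,4) E
#9 (0,4) H  (was 4)

TRACE = E,E,H,H,E,E,H,H,E,H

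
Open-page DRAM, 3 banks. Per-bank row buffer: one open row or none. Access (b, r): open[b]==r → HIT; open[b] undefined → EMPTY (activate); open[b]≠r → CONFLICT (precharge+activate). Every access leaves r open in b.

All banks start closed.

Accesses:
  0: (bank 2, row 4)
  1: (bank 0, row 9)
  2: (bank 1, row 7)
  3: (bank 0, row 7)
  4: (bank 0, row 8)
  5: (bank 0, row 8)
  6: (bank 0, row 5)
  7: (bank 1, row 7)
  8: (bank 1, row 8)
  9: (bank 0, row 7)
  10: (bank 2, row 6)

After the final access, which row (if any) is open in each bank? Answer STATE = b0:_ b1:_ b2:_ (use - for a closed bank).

STATE = b0:7 b1:8 b2:6

#0 (2,4) E
#1 (0,9) E
#2 (1,7) E
#3 (0,7) C  (was 9)
#4 (0,8) C  (was 7)
#5 (0,8) H  (was 8)
#6 (0,5) C  (was 8)
#7 (1,7) H  (was 7)
#8 (1,8) C  (was 7)
#9 (0,7) C  (was 5)
#10 (2,6) C  (was 4)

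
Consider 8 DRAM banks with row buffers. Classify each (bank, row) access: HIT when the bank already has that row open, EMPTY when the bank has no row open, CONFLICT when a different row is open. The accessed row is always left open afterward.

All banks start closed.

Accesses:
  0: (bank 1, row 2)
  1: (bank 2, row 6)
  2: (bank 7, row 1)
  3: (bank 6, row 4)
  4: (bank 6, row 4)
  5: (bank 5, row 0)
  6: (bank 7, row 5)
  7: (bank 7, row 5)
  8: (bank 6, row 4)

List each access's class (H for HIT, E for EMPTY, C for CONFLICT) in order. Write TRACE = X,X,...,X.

TRACE = E,E,E,E,H,E,C,H,H

#0 (1,2) E
#1 (2,6) E
#2 (7,1) E
#3 (6,4) E
#4 (6,4) H  (was 4)
#5 (5,0) E
#6 (7,5) C  (was 1)
#7 (7,5) H  (was 5)
#8 (6,4) H  (was 4)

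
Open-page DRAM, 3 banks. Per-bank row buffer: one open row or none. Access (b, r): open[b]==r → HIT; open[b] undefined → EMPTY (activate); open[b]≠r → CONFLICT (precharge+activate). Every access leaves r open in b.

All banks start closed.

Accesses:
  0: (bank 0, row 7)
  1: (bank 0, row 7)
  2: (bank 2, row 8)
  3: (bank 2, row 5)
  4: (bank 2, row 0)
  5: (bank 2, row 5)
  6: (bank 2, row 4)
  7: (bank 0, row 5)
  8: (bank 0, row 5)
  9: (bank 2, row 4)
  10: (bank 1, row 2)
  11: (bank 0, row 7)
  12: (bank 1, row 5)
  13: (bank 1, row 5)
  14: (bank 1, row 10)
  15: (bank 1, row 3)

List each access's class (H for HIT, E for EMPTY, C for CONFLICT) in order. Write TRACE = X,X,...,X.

step 0: bank0 None->7 [EMPTY]
step 1: bank0 7->7 [HIT]
step 2: bank2 None->8 [EMPTY]
step 3: bank2 8->5 [CONFLICT]
step 4: bank2 5->0 [CONFLICT]
step 5: bank2 0->5 [CONFLICT]
step 6: bank2 5->4 [CONFLICT]
step 7: bank0 7->5 [CONFLICT]
step 8: bank0 5->5 [HIT]
step 9: bank2 4->4 [HIT]
step 10: bank1 None->2 [EMPTY]
step 11: bank0 5->7 [CONFLICT]
step 12: bank1 2->5 [CONFLICT]
step 13: bank1 5->5 [HIT]
step 14: bank1 5->10 [CONFLICT]
step 15: bank1 10->3 [CONFLICT]

TRACE = E,H,E,C,C,C,C,C,H,H,E,C,C,H,C,C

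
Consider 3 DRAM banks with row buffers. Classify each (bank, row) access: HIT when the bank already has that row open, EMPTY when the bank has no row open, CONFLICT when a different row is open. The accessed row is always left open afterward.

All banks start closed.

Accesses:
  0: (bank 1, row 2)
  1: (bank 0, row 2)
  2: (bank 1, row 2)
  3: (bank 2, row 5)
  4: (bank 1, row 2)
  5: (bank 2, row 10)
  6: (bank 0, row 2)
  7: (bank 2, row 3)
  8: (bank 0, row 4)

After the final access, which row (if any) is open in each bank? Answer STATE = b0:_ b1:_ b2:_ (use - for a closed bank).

  [0] b1 r2: no row ⇒ E
  [1] b0 r2: no row ⇒ E
  [2] b1 r2: had r2 ⇒ H
  [3] b2 r5: no row ⇒ E
  [4] b1 r2: had r2 ⇒ H
  [5] b2 r10: had r5 ⇒ C
  [6] b0 r2: had r2 ⇒ H
  [7] b2 r3: had r10 ⇒ C
  [8] b0 r4: had r2 ⇒ C

STATE = b0:4 b1:2 b2:3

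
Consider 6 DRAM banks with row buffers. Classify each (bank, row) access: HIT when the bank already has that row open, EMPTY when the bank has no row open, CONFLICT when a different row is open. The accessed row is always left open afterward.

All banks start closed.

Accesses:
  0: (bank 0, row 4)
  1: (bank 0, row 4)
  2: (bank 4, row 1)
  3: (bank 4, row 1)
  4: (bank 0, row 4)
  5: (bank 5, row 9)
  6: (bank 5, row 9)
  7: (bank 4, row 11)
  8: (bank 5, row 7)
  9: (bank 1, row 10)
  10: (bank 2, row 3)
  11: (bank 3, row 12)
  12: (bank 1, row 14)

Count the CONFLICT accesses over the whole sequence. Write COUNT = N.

step 0: bank0 None->4 [EMPTY]
step 1: bank0 4->4 [HIT]
step 2: bank4 None->1 [EMPTY]
step 3: bank4 1->1 [HIT]
step 4: bank0 4->4 [HIT]
step 5: bank5 None->9 [EMPTY]
step 6: bank5 9->9 [HIT]
step 7: bank4 1->11 [CONFLICT]
step 8: bank5 9->7 [CONFLICT]
step 9: bank1 None->10 [EMPTY]
step 10: bank2 None->3 [EMPTY]
step 11: bank3 None->12 [EMPTY]
step 12: bank1 10->14 [CONFLICT]

COUNT = 3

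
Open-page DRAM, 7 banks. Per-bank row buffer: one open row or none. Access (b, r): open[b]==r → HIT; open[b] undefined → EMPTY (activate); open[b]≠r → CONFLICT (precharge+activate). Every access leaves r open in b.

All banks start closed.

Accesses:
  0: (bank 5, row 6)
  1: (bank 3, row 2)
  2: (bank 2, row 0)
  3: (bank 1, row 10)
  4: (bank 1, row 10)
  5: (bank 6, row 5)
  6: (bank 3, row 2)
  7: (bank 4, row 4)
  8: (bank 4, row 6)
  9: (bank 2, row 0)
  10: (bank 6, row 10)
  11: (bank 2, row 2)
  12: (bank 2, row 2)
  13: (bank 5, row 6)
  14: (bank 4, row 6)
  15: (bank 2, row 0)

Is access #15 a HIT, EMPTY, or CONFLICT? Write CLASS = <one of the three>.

CLASS = CONFLICT

#0 (5,6) E
#1 (3,2) E
#2 (2,0) E
#3 (1,10) E
#4 (1,10) H  (was 10)
#5 (6,5) E
#6 (3,2) H  (was 2)
#7 (4,4) E
#8 (4,6) C  (was 4)
#9 (2,0) H  (was 0)
#10 (6,10) C  (was 5)
#11 (2,2) C  (was 0)
#12 (2,2) H  (was 2)
#13 (5,6) H  (was 6)
#14 (4,6) H  (was 6)
#15 (2,0) C  (was 2)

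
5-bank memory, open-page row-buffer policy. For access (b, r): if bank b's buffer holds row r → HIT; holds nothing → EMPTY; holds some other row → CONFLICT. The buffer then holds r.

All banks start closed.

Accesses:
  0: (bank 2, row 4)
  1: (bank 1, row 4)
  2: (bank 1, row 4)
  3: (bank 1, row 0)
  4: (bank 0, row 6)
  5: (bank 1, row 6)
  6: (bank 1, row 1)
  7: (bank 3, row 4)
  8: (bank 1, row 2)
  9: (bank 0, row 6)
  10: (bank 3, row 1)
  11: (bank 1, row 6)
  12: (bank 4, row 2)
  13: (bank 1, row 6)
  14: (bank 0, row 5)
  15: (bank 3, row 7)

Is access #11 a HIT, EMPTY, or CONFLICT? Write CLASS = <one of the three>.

CLASS = CONFLICT

0: bank 2 row 4 — prev None → EMPTY
1: bank 1 row 4 — prev None → EMPTY
2: bank 1 row 4 — prev 4 → HIT
3: bank 1 row 0 — prev 4 → CONFLICT
4: bank 0 row 6 — prev None → EMPTY
5: bank 1 row 6 — prev 0 → CONFLICT
6: bank 1 row 1 — prev 6 → CONFLICT
7: bank 3 row 4 — prev None → EMPTY
8: bank 1 row 2 — prev 1 → CONFLICT
9: bank 0 row 6 — prev 6 → HIT
10: bank 3 row 1 — prev 4 → CONFLICT
11: bank 1 row 6 — prev 2 → CONFLICT
12: bank 4 row 2 — prev None → EMPTY
13: bank 1 row 6 — prev 6 → HIT
14: bank 0 row 5 — prev 6 → CONFLICT
15: bank 3 row 7 — prev 1 → CONFLICT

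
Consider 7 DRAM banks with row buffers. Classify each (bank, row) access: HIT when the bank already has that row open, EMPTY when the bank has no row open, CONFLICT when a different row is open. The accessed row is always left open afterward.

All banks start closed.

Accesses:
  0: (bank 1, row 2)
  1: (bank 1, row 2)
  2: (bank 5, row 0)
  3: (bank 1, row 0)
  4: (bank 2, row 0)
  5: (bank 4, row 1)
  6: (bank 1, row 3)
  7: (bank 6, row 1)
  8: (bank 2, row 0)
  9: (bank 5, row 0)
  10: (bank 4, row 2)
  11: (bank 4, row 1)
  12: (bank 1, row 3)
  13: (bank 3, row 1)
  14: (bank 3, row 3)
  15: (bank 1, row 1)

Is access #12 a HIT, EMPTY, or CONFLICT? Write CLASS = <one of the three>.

  [0] b1 r2: no row ⇒ E
  [1] b1 r2: had r2 ⇒ H
  [2] b5 r0: no row ⇒ E
  [3] b1 r0: had r2 ⇒ C
  [4] b2 r0: no row ⇒ E
  [5] b4 r1: no row ⇒ E
  [6] b1 r3: had r0 ⇒ C
  [7] b6 r1: no row ⇒ E
  [8] b2 r0: had r0 ⇒ H
  [9] b5 r0: had r0 ⇒ H
  [10] b4 r2: had r1 ⇒ C
  [11] b4 r1: had r2 ⇒ C
  [12] b1 r3: had r3 ⇒ H
  [13] b3 r1: no row ⇒ E
  [14] b3 r3: had r1 ⇒ C
  [15] b1 r1: had r3 ⇒ C

CLASS = HIT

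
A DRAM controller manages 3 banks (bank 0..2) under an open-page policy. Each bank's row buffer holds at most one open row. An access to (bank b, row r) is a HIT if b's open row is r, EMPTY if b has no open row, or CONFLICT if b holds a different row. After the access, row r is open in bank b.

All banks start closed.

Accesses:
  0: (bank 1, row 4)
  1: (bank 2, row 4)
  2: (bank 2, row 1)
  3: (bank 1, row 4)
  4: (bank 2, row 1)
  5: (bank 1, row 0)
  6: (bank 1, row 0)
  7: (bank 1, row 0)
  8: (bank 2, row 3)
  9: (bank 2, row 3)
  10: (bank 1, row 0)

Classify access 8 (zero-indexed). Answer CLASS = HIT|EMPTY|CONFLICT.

#0 (1,4) E
#1 (2,4) E
#2 (2,1) C  (was 4)
#3 (1,4) H  (was 4)
#4 (2,1) H  (was 1)
#5 (1,0) C  (was 4)
#6 (1,0) H  (was 0)
#7 (1,0) H  (was 0)
#8 (2,3) C  (was 1)
#9 (2,3) H  (was 3)
#10 (1,0) H  (was 0)

CLASS = CONFLICT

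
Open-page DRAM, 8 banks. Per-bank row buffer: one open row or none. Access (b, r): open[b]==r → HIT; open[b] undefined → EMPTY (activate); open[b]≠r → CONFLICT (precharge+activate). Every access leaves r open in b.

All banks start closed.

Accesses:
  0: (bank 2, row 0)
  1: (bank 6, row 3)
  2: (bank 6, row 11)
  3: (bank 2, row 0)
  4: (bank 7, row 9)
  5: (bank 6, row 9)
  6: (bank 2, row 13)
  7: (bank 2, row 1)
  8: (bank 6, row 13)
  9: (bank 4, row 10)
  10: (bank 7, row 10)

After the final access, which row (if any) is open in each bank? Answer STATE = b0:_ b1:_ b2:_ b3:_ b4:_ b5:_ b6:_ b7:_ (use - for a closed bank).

step 0: bank2 None->0 [EMPTY]
step 1: bank6 None->3 [EMPTY]
step 2: bank6 3->11 [CONFLICT]
step 3: bank2 0->0 [HIT]
step 4: bank7 None->9 [EMPTY]
step 5: bank6 11->9 [CONFLICT]
step 6: bank2 0->13 [CONFLICT]
step 7: bank2 13->1 [CONFLICT]
step 8: bank6 9->13 [CONFLICT]
step 9: bank4 None->10 [EMPTY]
step 10: bank7 9->10 [CONFLICT]

STATE = b0:- b1:- b2:1 b3:- b4:10 b5:- b6:13 b7:10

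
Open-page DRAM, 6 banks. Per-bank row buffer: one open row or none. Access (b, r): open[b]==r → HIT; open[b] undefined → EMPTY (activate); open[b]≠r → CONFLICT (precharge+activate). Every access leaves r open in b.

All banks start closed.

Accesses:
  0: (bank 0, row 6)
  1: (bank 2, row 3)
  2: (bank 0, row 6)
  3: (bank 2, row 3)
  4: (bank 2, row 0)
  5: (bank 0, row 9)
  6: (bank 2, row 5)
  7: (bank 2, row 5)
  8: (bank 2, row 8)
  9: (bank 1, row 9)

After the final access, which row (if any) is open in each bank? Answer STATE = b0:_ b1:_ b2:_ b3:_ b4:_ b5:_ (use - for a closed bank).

STATE = b0:9 b1:9 b2:8 b3:- b4:- b5:-

0: bank 0 row 6 — prev None → EMPTY
1: bank 2 row 3 — prev None → EMPTY
2: bank 0 row 6 — prev 6 → HIT
3: bank 2 row 3 — prev 3 → HIT
4: bank 2 row 0 — prev 3 → CONFLICT
5: bank 0 row 9 — prev 6 → CONFLICT
6: bank 2 row 5 — prev 0 → CONFLICT
7: bank 2 row 5 — prev 5 → HIT
8: bank 2 row 8 — prev 5 → CONFLICT
9: bank 1 row 9 — prev None → EMPTY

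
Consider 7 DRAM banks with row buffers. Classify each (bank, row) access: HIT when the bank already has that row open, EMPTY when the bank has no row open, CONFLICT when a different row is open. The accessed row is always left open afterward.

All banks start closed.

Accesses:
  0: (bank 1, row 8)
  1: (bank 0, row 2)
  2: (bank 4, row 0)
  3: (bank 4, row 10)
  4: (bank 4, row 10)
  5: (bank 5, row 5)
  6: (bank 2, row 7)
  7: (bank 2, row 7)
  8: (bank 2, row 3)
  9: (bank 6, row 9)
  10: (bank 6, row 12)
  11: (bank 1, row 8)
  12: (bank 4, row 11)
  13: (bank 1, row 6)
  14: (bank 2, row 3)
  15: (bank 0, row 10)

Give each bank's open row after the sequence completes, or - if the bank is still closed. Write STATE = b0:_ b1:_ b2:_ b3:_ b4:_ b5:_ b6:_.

  [0] b1 r8: no row ⇒ E
  [1] b0 r2: no row ⇒ E
  [2] b4 r0: no row ⇒ E
  [3] b4 r10: had r0 ⇒ C
  [4] b4 r10: had r10 ⇒ H
  [5] b5 r5: no row ⇒ E
  [6] b2 r7: no row ⇒ E
  [7] b2 r7: had r7 ⇒ H
  [8] b2 r3: had r7 ⇒ C
  [9] b6 r9: no row ⇒ E
  [10] b6 r12: had r9 ⇒ C
  [11] b1 r8: had r8 ⇒ H
  [12] b4 r11: had r10 ⇒ C
  [13] b1 r6: had r8 ⇒ C
  [14] b2 r3: had r3 ⇒ H
  [15] b0 r10: had r2 ⇒ C

STATE = b0:10 b1:6 b2:3 b3:- b4:11 b5:5 b6:12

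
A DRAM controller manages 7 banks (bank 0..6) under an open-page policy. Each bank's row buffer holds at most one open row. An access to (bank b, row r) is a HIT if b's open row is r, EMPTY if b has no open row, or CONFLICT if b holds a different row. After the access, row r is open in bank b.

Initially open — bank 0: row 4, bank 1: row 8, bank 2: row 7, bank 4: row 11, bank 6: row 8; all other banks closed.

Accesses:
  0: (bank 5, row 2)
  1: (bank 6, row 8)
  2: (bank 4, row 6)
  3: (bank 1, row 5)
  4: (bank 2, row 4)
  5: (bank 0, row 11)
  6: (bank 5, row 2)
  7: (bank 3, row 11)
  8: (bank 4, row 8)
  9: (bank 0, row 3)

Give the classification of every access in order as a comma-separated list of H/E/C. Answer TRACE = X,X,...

#0 (5,2) E
#1 (6,8) H  (was 8)
#2 (4,6) C  (was 11)
#3 (1,5) C  (was 8)
#4 (2,4) C  (was 7)
#5 (0,11) C  (was 4)
#6 (5,2) H  (was 2)
#7 (3,11) E
#8 (4,8) C  (was 6)
#9 (0,3) C  (was 11)

TRACE = E,H,C,C,C,C,H,E,C,C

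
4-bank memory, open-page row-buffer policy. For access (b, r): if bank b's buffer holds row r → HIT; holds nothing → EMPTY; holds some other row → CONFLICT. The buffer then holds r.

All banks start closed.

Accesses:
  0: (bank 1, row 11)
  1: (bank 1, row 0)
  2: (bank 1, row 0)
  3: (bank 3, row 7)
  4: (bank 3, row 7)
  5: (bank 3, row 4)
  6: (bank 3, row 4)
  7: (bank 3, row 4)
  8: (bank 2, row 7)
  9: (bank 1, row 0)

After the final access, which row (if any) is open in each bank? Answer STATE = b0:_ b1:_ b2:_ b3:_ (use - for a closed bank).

  [0] b1 r11: no row ⇒ E
  [1] b1 r0: had r11 ⇒ C
  [2] b1 r0: had r0 ⇒ H
  [3] b3 r7: no row ⇒ E
  [4] b3 r7: had r7 ⇒ H
  [5] b3 r4: had r7 ⇒ C
  [6] b3 r4: had r4 ⇒ H
  [7] b3 r4: had r4 ⇒ H
  [8] b2 r7: no row ⇒ E
  [9] b1 r0: had r0 ⇒ H

STATE = b0:- b1:0 b2:7 b3:4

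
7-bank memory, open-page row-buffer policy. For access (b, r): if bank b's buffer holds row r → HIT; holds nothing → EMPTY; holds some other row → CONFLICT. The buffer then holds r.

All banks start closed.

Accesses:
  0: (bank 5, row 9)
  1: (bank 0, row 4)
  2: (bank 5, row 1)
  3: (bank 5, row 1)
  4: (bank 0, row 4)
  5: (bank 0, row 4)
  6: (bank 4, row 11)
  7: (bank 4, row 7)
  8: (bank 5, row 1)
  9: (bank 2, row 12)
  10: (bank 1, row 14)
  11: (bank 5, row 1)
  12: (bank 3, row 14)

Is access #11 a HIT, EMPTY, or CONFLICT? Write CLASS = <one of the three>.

CLASS = HIT

#0 (5,9) E
#1 (0,4) E
#2 (5,1) C  (was 9)
#3 (5,1) H  (was 1)
#4 (0,4) H  (was 4)
#5 (0,4) H  (was 4)
#6 (4,11) E
#7 (4,7) C  (was 11)
#8 (5,1) H  (was 1)
#9 (2,12) E
#10 (1,14) E
#11 (5,1) H  (was 1)
#12 (3,14) E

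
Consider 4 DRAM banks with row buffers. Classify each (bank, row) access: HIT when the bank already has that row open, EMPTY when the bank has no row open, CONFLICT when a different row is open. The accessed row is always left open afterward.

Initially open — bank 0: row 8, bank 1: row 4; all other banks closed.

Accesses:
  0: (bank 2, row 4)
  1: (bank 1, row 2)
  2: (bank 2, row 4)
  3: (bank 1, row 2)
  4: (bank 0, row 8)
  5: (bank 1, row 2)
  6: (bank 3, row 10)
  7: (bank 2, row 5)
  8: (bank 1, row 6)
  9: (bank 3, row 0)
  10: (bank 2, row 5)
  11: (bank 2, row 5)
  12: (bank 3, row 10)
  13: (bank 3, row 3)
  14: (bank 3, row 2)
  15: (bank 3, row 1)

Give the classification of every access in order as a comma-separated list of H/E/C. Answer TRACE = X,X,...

0: bank 2 row 4 — prev None → EMPTY
1: bank 1 row 2 — prev 4 → CONFLICT
2: bank 2 row 4 — prev 4 → HIT
3: bank 1 row 2 — prev 2 → HIT
4: bank 0 row 8 — prev 8 → HIT
5: bank 1 row 2 — prev 2 → HIT
6: bank 3 row 10 — prev None → EMPTY
7: bank 2 row 5 — prev 4 → CONFLICT
8: bank 1 row 6 — prev 2 → CONFLICT
9: bank 3 row 0 — prev 10 → CONFLICT
10: bank 2 row 5 — prev 5 → HIT
11: bank 2 row 5 — prev 5 → HIT
12: bank 3 row 10 — prev 0 → CONFLICT
13: bank 3 row 3 — prev 10 → CONFLICT
14: bank 3 row 2 — prev 3 → CONFLICT
15: bank 3 row 1 — prev 2 → CONFLICT

TRACE = E,C,H,H,H,H,E,C,C,C,H,H,C,C,C,C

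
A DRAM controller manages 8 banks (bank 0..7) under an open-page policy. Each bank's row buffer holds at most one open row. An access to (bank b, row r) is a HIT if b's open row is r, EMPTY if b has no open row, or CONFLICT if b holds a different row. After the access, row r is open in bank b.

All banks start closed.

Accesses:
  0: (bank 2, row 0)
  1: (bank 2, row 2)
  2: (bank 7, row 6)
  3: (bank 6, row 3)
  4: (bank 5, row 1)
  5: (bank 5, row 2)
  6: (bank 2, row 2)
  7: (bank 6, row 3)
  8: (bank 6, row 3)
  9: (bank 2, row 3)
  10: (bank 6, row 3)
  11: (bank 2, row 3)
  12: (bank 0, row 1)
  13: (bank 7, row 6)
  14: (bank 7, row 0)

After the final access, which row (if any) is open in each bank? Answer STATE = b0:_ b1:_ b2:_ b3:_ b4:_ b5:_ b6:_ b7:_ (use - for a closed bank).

STATE = b0:1 b1:- b2:3 b3:- b4:- b5:2 b6:3 b7:0

0: bank 2 row 0 — prev None → EMPTY
1: bank 2 row 2 — prev 0 → CONFLICT
2: bank 7 row 6 — prev None → EMPTY
3: bank 6 row 3 — prev None → EMPTY
4: bank 5 row 1 — prev None → EMPTY
5: bank 5 row 2 — prev 1 → CONFLICT
6: bank 2 row 2 — prev 2 → HIT
7: bank 6 row 3 — prev 3 → HIT
8: bank 6 row 3 — prev 3 → HIT
9: bank 2 row 3 — prev 2 → CONFLICT
10: bank 6 row 3 — prev 3 → HIT
11: bank 2 row 3 — prev 3 → HIT
12: bank 0 row 1 — prev None → EMPTY
13: bank 7 row 6 — prev 6 → HIT
14: bank 7 row 0 — prev 6 → CONFLICT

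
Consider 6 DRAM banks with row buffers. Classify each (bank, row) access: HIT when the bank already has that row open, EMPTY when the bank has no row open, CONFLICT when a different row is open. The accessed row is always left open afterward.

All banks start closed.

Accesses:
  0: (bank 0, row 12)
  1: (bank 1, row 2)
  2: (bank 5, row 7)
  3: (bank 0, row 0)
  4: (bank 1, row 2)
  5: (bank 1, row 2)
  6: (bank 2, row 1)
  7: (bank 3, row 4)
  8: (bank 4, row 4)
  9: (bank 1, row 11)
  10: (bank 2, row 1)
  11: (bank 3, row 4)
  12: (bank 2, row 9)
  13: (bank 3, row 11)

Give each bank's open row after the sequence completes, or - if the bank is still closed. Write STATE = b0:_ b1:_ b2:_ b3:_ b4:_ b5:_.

  [0] b0 r12: no row ⇒ E
  [1] b1 r2: no row ⇒ E
  [2] b5 r7: no row ⇒ E
  [3] b0 r0: had r12 ⇒ C
  [4] b1 r2: had r2 ⇒ H
  [5] b1 r2: had r2 ⇒ H
  [6] b2 r1: no row ⇒ E
  [7] b3 r4: no row ⇒ E
  [8] b4 r4: no row ⇒ E
  [9] b1 r11: had r2 ⇒ C
  [10] b2 r1: had r1 ⇒ H
  [11] b3 r4: had r4 ⇒ H
  [12] b2 r9: had r1 ⇒ C
  [13] b3 r11: had r4 ⇒ C

STATE = b0:0 b1:11 b2:9 b3:11 b4:4 b5:7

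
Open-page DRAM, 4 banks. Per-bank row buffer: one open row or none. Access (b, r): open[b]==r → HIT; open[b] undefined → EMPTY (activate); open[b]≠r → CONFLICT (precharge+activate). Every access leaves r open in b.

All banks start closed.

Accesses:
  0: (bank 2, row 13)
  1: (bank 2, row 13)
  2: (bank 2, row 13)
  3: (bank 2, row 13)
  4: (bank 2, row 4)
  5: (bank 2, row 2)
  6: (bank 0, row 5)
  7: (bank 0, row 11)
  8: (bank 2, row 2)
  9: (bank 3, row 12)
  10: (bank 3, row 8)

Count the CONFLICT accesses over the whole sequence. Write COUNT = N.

COUNT = 4

step 0: bank2 None->13 [EMPTY]
step 1: bank2 13->13 [HIT]
step 2: bank2 13->13 [HIT]
step 3: bank2 13->13 [HIT]
step 4: bank2 13->4 [CONFLICT]
step 5: bank2 4->2 [CONFLICT]
step 6: bank0 None->5 [EMPTY]
step 7: bank0 5->11 [CONFLICT]
step 8: bank2 2->2 [HIT]
step 9: bank3 None->12 [EMPTY]
step 10: bank3 12->8 [CONFLICT]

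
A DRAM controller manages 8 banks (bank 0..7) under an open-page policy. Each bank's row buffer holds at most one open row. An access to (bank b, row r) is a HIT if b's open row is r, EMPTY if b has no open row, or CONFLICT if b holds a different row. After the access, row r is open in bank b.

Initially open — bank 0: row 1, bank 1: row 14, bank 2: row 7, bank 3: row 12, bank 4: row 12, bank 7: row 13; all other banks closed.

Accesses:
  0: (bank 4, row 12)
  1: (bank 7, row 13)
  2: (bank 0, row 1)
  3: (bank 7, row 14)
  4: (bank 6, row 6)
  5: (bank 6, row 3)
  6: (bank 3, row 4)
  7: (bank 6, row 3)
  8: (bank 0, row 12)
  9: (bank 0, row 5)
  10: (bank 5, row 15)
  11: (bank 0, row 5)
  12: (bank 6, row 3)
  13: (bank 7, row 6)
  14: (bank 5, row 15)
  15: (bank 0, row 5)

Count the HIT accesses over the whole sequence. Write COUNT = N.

  [0] b4 r12: had r12 ⇒ H
  [1] b7 r13: had r13 ⇒ H
  [2] b0 r1: had r1 ⇒ H
  [3] b7 r14: had r13 ⇒ C
  [4] b6 r6: no row ⇒ E
  [5] b6 r3: had r6 ⇒ C
  [6] b3 r4: had r12 ⇒ C
  [7] b6 r3: had r3 ⇒ H
  [8] b0 r12: had r1 ⇒ C
  [9] b0 r5: had r12 ⇒ C
  [10] b5 r15: no row ⇒ E
  [11] b0 r5: had r5 ⇒ H
  [12] b6 r3: had r3 ⇒ H
  [13] b7 r6: had r14 ⇒ C
  [14] b5 r15: had r15 ⇒ H
  [15] b0 r5: had r5 ⇒ H

COUNT = 8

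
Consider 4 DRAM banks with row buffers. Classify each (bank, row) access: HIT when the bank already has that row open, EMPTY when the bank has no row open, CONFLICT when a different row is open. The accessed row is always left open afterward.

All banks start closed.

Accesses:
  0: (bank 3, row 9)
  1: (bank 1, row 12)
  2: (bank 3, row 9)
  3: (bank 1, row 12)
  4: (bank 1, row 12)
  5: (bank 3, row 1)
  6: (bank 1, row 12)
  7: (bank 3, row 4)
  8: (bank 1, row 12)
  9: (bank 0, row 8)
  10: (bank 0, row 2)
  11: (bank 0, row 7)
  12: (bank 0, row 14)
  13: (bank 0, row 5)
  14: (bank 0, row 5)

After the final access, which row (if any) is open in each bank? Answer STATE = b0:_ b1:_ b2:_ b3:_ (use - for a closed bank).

  [0] b3 r9: no row ⇒ E
  [1] b1 r12: no row ⇒ E
  [2] b3 r9: had r9 ⇒ H
  [3] b1 r12: had r12 ⇒ H
  [4] b1 r12: had r12 ⇒ H
  [5] b3 r1: had r9 ⇒ C
  [6] b1 r12: had r12 ⇒ H
  [7] b3 r4: had r1 ⇒ C
  [8] b1 r12: had r12 ⇒ H
  [9] b0 r8: no row ⇒ E
  [10] b0 r2: had r8 ⇒ C
  [11] b0 r7: had r2 ⇒ C
  [12] b0 r14: had r7 ⇒ C
  [13] b0 r5: had r14 ⇒ C
  [14] b0 r5: had r5 ⇒ H

STATE = b0:5 b1:12 b2:- b3:4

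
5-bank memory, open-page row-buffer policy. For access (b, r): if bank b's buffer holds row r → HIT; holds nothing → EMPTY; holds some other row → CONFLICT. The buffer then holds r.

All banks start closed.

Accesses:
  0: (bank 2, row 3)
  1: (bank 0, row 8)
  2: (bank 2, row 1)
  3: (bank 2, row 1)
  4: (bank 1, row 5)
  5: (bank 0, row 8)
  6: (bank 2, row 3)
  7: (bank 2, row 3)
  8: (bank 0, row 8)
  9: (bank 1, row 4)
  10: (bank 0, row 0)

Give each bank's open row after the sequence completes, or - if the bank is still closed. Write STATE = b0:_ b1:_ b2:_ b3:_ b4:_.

step 0: bank2 None->3 [EMPTY]
step 1: bank0 None->8 [EMPTY]
step 2: bank2 3->1 [CONFLICT]
step 3: bank2 1->1 [HIT]
step 4: bank1 None->5 [EMPTY]
step 5: bank0 8->8 [HIT]
step 6: bank2 1->3 [CONFLICT]
step 7: bank2 3->3 [HIT]
step 8: bank0 8->8 [HIT]
step 9: bank1 5->4 [CONFLICT]
step 10: bank0 8->0 [CONFLICT]

STATE = b0:0 b1:4 b2:3 b3:- b4:-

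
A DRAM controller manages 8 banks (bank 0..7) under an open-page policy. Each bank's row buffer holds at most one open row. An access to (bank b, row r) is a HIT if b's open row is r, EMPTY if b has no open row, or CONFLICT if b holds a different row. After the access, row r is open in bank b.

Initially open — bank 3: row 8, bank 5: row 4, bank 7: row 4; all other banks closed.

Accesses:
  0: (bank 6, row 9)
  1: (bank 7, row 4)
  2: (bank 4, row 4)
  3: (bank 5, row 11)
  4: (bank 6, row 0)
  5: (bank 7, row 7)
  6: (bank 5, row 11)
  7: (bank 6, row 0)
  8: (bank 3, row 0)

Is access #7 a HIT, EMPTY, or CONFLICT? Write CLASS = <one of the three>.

CLASS = HIT

  [0] b6 r9: no row ⇒ E
  [1] b7 r4: had r4 ⇒ H
  [2] b4 r4: no row ⇒ E
  [3] b5 r11: had r4 ⇒ C
  [4] b6 r0: had r9 ⇒ C
  [5] b7 r7: had r4 ⇒ C
  [6] b5 r11: had r11 ⇒ H
  [7] b6 r0: had r0 ⇒ H
  [8] b3 r0: had r8 ⇒ C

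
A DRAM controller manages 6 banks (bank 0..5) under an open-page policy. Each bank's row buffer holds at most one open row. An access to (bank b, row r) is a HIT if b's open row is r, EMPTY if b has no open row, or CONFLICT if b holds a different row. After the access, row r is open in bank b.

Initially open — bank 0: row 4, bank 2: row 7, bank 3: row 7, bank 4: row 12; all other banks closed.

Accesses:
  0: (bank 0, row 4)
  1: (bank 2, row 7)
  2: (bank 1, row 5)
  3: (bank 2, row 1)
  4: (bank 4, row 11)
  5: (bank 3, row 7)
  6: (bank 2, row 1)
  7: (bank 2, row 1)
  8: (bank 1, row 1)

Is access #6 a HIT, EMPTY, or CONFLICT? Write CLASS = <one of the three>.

0: bank 0 row 4 — prev 4 → HIT
1: bank 2 row 7 — prev 7 → HIT
2: bank 1 row 5 — prev None → EMPTY
3: bank 2 row 1 — prev 7 → CONFLICT
4: bank 4 row 11 — prev 12 → CONFLICT
5: bank 3 row 7 — prev 7 → HIT
6: bank 2 row 1 — prev 1 → HIT
7: bank 2 row 1 — prev 1 → HIT
8: bank 1 row 1 — prev 5 → CONFLICT

CLASS = HIT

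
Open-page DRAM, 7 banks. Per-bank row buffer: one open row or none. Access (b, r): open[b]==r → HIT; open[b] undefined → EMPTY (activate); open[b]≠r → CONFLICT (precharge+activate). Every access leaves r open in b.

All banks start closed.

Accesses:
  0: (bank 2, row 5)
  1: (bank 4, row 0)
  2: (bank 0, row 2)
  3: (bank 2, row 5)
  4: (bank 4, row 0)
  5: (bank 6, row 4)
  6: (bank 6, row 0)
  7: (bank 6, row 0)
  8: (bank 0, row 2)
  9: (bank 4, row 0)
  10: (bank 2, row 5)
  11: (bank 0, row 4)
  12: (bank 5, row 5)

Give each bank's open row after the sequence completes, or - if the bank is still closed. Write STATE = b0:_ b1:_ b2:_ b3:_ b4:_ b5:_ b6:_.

STATE = b0:4 b1:- b2:5 b3:- b4:0 b5:5 b6:0

  [0] b2 r5: no row ⇒ E
  [1] b4 r0: no row ⇒ E
  [2] b0 r2: no row ⇒ E
  [3] b2 r5: had r5 ⇒ H
  [4] b4 r0: had r0 ⇒ H
  [5] b6 r4: no row ⇒ E
  [6] b6 r0: had r4 ⇒ C
  [7] b6 r0: had r0 ⇒ H
  [8] b0 r2: had r2 ⇒ H
  [9] b4 r0: had r0 ⇒ H
  [10] b2 r5: had r5 ⇒ H
  [11] b0 r4: had r2 ⇒ C
  [12] b5 r5: no row ⇒ E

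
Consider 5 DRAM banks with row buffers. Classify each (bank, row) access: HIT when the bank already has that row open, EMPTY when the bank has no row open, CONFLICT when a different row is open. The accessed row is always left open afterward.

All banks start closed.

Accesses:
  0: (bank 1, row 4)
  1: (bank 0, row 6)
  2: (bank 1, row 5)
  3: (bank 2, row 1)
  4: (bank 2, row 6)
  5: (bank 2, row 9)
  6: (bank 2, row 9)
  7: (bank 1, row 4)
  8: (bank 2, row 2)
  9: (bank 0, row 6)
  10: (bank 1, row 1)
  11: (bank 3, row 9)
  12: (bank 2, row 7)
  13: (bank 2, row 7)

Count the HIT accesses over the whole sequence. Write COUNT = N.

0: bank 1 row 4 — prev None → EMPTY
1: bank 0 row 6 — prev None → EMPTY
2: bank 1 row 5 — prev 4 → CONFLICT
3: bank 2 row 1 — prev None → EMPTY
4: bank 2 row 6 — prev 1 → CONFLICT
5: bank 2 row 9 — prev 6 → CONFLICT
6: bank 2 row 9 — prev 9 → HIT
7: bank 1 row 4 — prev 5 → CONFLICT
8: bank 2 row 2 — prev 9 → CONFLICT
9: bank 0 row 6 — prev 6 → HIT
10: bank 1 row 1 — prev 4 → CONFLICT
11: bank 3 row 9 — prev None → EMPTY
12: bank 2 row 7 — prev 2 → CONFLICT
13: bank 2 row 7 — prev 7 → HIT

COUNT = 3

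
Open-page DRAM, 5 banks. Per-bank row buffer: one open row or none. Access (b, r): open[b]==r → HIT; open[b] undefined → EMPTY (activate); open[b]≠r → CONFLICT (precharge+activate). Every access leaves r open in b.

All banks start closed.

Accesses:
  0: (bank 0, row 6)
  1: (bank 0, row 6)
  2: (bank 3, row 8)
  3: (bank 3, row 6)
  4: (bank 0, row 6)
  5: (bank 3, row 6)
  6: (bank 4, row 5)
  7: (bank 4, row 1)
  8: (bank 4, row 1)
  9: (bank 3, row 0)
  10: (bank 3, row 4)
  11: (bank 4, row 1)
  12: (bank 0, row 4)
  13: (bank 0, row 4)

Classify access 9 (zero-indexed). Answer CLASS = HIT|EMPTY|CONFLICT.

  [0] b0 r6: no row ⇒ E
  [1] b0 r6: had r6 ⇒ H
  [2] b3 r8: no row ⇒ E
  [3] b3 r6: had r8 ⇒ C
  [4] b0 r6: had r6 ⇒ H
  [5] b3 r6: had r6 ⇒ H
  [6] b4 r5: no row ⇒ E
  [7] b4 r1: had r5 ⇒ C
  [8] b4 r1: had r1 ⇒ H
  [9] b3 r0: had r6 ⇒ C
  [10] b3 r4: had r0 ⇒ C
  [11] b4 r1: had r1 ⇒ H
  [12] b0 r4: had r6 ⇒ C
  [13] b0 r4: had r4 ⇒ H

CLASS = CONFLICT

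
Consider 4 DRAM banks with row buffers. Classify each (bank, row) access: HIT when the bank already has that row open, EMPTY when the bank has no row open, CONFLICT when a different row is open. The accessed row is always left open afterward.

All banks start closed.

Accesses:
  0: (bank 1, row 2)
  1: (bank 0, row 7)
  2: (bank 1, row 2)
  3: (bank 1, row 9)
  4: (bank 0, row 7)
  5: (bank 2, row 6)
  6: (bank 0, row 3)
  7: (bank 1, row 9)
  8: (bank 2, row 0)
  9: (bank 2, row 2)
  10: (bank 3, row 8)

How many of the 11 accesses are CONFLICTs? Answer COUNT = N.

#0 (1,2) E
#1 (0,7) E
#2 (1,2) H  (was 2)
#3 (1,9) C  (was 2)
#4 (0,7) H  (was 7)
#5 (2,6) E
#6 (0,3) C  (was 7)
#7 (1,9) H  (was 9)
#8 (2,0) C  (was 6)
#9 (2,2) C  (was 0)
#10 (3,8) E

COUNT = 4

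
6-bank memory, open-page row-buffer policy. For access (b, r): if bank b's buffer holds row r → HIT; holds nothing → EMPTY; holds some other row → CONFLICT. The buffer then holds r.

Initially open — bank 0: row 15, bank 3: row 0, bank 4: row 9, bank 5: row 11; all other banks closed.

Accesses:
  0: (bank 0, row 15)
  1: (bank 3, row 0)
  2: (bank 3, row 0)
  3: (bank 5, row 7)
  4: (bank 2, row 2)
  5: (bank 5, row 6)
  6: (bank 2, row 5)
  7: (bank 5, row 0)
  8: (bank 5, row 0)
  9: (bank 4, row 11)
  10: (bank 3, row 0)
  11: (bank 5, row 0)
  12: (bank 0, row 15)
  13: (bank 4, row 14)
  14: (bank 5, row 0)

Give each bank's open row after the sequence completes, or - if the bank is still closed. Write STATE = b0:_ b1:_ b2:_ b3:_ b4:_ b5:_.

step 0: bank0 15->15 [HIT]
step 1: bank3 0->0 [HIT]
step 2: bank3 0->0 [HIT]
step 3: bank5 11->7 [CONFLICT]
step 4: bank2 None->2 [EMPTY]
step 5: bank5 7->6 [CONFLICT]
step 6: bank2 2->5 [CONFLICT]
step 7: bank5 6->0 [CONFLICT]
step 8: bank5 0->0 [HIT]
step 9: bank4 9->11 [CONFLICT]
step 10: bank3 0->0 [HIT]
step 11: bank5 0->0 [HIT]
step 12: bank0 15->15 [HIT]
step 13: bank4 11->14 [CONFLICT]
step 14: bank5 0->0 [HIT]

STATE = b0:15 b1:- b2:5 b3:0 b4:14 b5:0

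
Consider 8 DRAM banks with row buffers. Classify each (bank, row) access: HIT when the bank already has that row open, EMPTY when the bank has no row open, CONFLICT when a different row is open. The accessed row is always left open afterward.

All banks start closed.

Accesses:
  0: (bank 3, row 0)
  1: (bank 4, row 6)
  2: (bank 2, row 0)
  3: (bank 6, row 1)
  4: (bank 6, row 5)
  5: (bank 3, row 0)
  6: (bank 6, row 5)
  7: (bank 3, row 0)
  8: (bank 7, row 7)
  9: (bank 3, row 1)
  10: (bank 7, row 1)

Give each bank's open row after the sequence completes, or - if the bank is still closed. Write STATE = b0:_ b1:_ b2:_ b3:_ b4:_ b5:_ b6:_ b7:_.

#0 (3,0) E
#1 (4,6) E
#2 (2,0) E
#3 (6,1) E
#4 (6,5) C  (was 1)
#5 (3,0) H  (was 0)
#6 (6,5) H  (was 5)
#7 (3,0) H  (was 0)
#8 (7,7) E
#9 (3,1) C  (was 0)
#10 (7,1) C  (was 7)

STATE = b0:- b1:- b2:0 b3:1 b4:6 b5:- b6:5 b7:1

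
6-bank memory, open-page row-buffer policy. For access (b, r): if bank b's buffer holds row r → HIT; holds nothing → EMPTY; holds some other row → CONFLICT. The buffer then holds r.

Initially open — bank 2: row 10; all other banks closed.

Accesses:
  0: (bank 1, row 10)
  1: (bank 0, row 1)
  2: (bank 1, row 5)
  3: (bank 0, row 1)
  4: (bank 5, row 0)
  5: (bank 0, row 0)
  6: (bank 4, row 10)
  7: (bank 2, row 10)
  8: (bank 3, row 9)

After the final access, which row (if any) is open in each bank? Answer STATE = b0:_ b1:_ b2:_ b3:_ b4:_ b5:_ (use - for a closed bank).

#0 (1,10) E
#1 (0,1) E
#2 (1,5) C  (was 10)
#3 (0,1) H  (was 1)
#4 (5,0) E
#5 (0,0) C  (was 1)
#6 (4,10) E
#7 (2,10) H  (was 10)
#8 (3,9) E

STATE = b0:0 b1:5 b2:10 b3:9 b4:10 b5:0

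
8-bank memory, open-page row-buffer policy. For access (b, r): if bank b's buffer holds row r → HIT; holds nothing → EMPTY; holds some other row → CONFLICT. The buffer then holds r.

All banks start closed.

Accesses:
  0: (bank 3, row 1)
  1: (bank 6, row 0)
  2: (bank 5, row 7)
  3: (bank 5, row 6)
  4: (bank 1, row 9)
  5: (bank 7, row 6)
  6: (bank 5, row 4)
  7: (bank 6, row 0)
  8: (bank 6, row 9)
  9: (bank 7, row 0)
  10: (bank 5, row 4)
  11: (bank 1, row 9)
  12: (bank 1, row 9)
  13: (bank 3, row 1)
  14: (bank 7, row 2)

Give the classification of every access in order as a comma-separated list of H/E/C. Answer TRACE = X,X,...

step 0: bank3 None->1 [EMPTY]
step 1: bank6 None->0 [EMPTY]
step 2: bank5 None->7 [EMPTY]
step 3: bank5 7->6 [CONFLICT]
step 4: bank1 None->9 [EMPTY]
step 5: bank7 None->6 [EMPTY]
step 6: bank5 6->4 [CONFLICT]
step 7: bank6 0->0 [HIT]
step 8: bank6 0->9 [CONFLICT]
step 9: bank7 6->0 [CONFLICT]
step 10: bank5 4->4 [HIT]
step 11: bank1 9->9 [HIT]
step 12: bank1 9->9 [HIT]
step 13: bank3 1->1 [HIT]
step 14: bank7 0->2 [CONFLICT]

TRACE = E,E,E,C,E,E,C,H,C,C,H,H,H,H,C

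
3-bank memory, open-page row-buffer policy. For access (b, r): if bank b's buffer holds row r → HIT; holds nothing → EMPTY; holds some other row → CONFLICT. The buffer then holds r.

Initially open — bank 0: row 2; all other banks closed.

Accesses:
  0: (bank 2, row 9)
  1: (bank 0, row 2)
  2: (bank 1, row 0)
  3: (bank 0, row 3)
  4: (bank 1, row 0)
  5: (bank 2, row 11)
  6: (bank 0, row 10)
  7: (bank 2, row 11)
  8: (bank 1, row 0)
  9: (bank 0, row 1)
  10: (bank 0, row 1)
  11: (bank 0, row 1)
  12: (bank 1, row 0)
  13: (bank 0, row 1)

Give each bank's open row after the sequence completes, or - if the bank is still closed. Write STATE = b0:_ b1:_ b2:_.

STATE = b0:1 b1:0 b2:11

  [0] b2 r9: no row ⇒ E
  [1] b0 r2: had r2 ⇒ H
  [2] b1 r0: no row ⇒ E
  [3] b0 r3: had r2 ⇒ C
  [4] b1 r0: had r0 ⇒ H
  [5] b2 r11: had r9 ⇒ C
  [6] b0 r10: had r3 ⇒ C
  [7] b2 r11: had r11 ⇒ H
  [8] b1 r0: had r0 ⇒ H
  [9] b0 r1: had r10 ⇒ C
  [10] b0 r1: had r1 ⇒ H
  [11] b0 r1: had r1 ⇒ H
  [12] b1 r0: had r0 ⇒ H
  [13] b0 r1: had r1 ⇒ H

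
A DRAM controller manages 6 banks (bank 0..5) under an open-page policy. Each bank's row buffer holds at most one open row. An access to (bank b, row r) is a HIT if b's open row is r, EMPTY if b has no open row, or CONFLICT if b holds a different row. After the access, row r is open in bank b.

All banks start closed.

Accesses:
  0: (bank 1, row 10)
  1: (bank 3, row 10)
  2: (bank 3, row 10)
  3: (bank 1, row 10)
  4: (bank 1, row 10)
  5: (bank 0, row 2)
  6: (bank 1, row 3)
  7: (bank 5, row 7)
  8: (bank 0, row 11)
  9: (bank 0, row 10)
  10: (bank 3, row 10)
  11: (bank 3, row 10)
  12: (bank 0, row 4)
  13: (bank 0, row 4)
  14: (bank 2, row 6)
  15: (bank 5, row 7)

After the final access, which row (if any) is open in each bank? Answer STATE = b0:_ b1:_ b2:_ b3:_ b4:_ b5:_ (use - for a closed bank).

STATE = b0:4 b1:3 b2:6 b3:10 b4:- b5:7

step 0: bank1 None->10 [EMPTY]
step 1: bank3 None->10 [EMPTY]
step 2: bank3 10->10 [HIT]
step 3: bank1 10->10 [HIT]
step 4: bank1 10->10 [HIT]
step 5: bank0 None->2 [EMPTY]
step 6: bank1 10->3 [CONFLICT]
step 7: bank5 None->7 [EMPTY]
step 8: bank0 2->11 [CONFLICT]
step 9: bank0 11->10 [CONFLICT]
step 10: bank3 10->10 [HIT]
step 11: bank3 10->10 [HIT]
step 12: bank0 10->4 [CONFLICT]
step 13: bank0 4->4 [HIT]
step 14: bank2 None->6 [EMPTY]
step 15: bank5 7->7 [HIT]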